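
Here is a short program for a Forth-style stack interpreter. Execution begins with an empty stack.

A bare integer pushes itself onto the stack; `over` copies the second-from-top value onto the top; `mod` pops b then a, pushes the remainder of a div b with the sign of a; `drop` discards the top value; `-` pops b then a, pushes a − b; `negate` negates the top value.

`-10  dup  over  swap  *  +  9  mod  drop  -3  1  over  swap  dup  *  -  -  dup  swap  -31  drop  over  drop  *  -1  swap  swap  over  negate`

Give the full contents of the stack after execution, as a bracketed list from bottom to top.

-10    -> -10
dup    -> -10 -10
over   -> -10 -10 -10
swap   -> -10 -10 -10
*      -> -10 100
+      -> 90
9      -> 90 9
mod    -> 0
drop   -> (empty)
-3     -> -3
1      -> -3 1
over   -> -3 1 -3
swap   -> -3 -3 1
dup    -> -3 -3 1 1
*      -> -3 -3 1
-      -> -3 -4
-      -> 1
dup    -> 1 1
swap   -> 1 1
-31    -> 1 1 -31
drop   -> 1 1
over   -> 1 1 1
drop   -> 1 1
*      -> 1
-1     -> 1 -1
swap   -> -1 1
swap   -> 1 -1
over   -> 1 -1 1
negate -> 1 -1 -1

[1, -1, -1]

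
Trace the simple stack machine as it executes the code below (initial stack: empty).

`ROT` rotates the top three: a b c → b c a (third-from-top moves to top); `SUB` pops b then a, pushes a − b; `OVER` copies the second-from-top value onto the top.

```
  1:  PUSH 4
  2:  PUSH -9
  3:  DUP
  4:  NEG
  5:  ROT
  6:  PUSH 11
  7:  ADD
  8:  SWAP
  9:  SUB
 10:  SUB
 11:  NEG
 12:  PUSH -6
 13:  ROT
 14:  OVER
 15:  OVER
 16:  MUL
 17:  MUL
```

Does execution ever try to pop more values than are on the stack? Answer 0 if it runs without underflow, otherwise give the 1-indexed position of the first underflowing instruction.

13

PUSH 4  -> 4
PUSH -9 -> 4 -9
DUP     -> 4 -9 -9
NEG     -> 4 -9 9
ROT     -> -9 9 4
PUSH 11 -> -9 9 4 11
ADD     -> -9 9 15
SWAP    -> -9 15 9
SUB     -> -9 6
SUB     -> -15
NEG     -> 15
PUSH -6 -> 15 -6
ROT  — needs 3 operands, stack has 2 → underflow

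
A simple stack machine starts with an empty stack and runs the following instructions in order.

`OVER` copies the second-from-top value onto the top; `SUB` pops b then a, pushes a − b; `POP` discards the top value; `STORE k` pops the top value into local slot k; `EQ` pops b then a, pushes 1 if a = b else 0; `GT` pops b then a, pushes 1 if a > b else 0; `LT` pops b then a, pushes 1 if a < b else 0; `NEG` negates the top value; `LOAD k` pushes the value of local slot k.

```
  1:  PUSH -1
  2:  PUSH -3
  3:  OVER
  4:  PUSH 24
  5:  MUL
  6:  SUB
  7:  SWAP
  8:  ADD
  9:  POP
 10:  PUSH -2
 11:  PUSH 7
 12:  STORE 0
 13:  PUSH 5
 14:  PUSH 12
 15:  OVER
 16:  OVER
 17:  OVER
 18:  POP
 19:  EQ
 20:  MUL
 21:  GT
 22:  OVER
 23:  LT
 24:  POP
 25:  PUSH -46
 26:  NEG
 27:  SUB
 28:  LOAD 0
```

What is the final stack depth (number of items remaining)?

PUSH -1   -1
PUSH -3   -1 -3
OVER      -1 -3 -1
PUSH 24   -1 -3 -1 24
MUL       -1 -3 -24
SUB       -1 21
SWAP      21 -1
ADD       20
POP       (empty)
PUSH -2   -2
PUSH 7    -2 7
STORE 0   -2
PUSH 5    -2 5
PUSH 12   -2 5 12
OVER      -2 5 12 5
OVER      -2 5 12 5 12
OVER      -2 5 12 5 12 5
POP       -2 5 12 5 12
EQ        -2 5 12 0
MUL       -2 5 0
GT        -2 1
OVER      -2 1 -2
LT        -2 0
POP       -2
PUSH -46  -2 -46
NEG       -2 46
SUB       -48
LOAD 0    -48 7

2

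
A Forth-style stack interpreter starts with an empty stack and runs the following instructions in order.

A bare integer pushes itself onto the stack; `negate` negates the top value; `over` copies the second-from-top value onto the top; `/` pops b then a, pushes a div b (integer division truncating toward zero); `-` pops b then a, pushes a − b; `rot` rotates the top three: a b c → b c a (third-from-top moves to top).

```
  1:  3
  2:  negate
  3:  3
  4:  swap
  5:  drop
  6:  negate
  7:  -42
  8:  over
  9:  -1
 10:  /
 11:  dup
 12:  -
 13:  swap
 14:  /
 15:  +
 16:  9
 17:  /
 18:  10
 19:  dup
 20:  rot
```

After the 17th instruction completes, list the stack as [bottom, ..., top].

[0]

3      : [3]
negate : [-3]
3      : [-3, 3]
swap   : [3, -3]
drop   : [3]
negate : [-3]
-42    : [-3, -42]
over   : [-3, -42, -3]
-1     : [-3, -42, -3, -1]
/      : [-3, -42, 3]
dup    : [-3, -42, 3, 3]
-      : [-3, -42, 0]
swap   : [-3, 0, -42]
/      : [-3, 0]
+      : [-3]
9      : [-3, 9]
/      : [0]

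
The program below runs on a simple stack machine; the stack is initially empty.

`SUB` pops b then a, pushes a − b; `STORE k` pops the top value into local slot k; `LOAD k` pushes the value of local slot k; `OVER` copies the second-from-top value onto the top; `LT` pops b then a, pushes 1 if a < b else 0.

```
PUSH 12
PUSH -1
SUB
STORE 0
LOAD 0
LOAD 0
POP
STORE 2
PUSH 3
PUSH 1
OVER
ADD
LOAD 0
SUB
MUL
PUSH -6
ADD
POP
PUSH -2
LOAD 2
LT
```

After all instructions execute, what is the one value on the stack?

1

PUSH 12 → [12]
PUSH -1 → [12, -1]
SUB     → [13]
STORE 0 → []
LOAD 0  → [13]
LOAD 0  → [13, 13]
POP     → [13]
STORE 2 → []
PUSH 3  → [3]
PUSH 1  → [3, 1]
OVER    → [3, 1, 3]
ADD     → [3, 4]
LOAD 0  → [3, 4, 13]
SUB     → [3, -9]
MUL     → [-27]
PUSH -6 → [-27, -6]
ADD     → [-33]
POP     → []
PUSH -2 → [-2]
LOAD 2  → [-2, 13]
LT      → [1]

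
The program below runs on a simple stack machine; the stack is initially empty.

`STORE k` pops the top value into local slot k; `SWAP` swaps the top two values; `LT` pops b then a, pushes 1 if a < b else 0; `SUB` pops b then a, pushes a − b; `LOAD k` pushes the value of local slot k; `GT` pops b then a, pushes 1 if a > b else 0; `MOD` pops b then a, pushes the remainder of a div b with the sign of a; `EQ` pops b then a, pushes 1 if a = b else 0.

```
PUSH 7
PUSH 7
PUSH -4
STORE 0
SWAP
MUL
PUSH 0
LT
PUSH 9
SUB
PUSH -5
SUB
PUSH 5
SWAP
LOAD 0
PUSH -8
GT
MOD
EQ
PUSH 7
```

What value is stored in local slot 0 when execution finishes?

PUSH 7   [7]
PUSH 7   [7, 7]
PUSH -4  [7, 7, -4]
STORE 0  [7, 7]
SWAP     [7, 7]
MUL      [49]
PUSH 0   [49, 0]
LT       [0]
PUSH 9   [0, 9]
SUB      [-9]
PUSH -5  [-9, -5]
SUB      [-4]
PUSH 5   [-4, 5]
SWAP     [5, -4]
LOAD 0   [5, -4, -4]
PUSH -8  [5, -4, -4, -8]
GT       [5, -4, 1]
MOD      [5, 0]
EQ       [0]
PUSH 7   [0, 7]

-4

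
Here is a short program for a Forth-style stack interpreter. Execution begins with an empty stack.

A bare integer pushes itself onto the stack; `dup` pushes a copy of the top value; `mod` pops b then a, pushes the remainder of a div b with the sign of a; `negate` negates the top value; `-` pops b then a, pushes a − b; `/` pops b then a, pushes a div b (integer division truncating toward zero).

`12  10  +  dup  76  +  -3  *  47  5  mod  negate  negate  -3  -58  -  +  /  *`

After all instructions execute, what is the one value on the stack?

12     → [12]
10     → [12, 10]
+      → [22]
dup    → [22, 22]
76     → [22, 22, 76]
+      → [22, 98]
-3     → [22, 98, -3]
*      → [22, -294]
47     → [22, -294, 47]
5      → [22, -294, 47, 5]
mod    → [22, -294, 2]
negate → [22, -294, -2]
negate → [22, -294, 2]
-3     → [22, -294, 2, -3]
-58    → [22, -294, 2, -3, -58]
-      → [22, -294, 2, 55]
+      → [22, -294, 57]
/      → [22, -5]
*      → [-110]

-110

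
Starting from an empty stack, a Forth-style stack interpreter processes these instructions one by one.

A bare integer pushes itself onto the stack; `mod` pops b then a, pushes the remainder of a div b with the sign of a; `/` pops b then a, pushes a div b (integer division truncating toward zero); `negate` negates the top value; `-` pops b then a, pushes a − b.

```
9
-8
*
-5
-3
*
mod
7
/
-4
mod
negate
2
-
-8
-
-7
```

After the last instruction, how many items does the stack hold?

9      → [9]
-8     → [9, -8]
*      → [-72]
-5     → [-72, -5]
-3     → [-72, -5, -3]
*      → [-72, 15]
mod    → [-12]
7      → [-12, 7]
/      → [-1]
-4     → [-1, -4]
mod    → [-1]
negate → [1]
2      → [1, 2]
-      → [-1]
-8     → [-1, -8]
-      → [7]
-7     → [7, -7]

2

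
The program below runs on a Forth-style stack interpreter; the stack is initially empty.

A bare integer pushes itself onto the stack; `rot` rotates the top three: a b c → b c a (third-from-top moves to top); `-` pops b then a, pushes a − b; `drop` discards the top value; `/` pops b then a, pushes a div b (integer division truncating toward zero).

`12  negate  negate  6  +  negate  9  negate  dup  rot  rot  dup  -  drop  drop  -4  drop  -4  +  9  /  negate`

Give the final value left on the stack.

12      [12]
negate  [-12]
negate  [12]
6       [12, 6]
+       [18]
negate  [-18]
9       [-18, 9]
negate  [-18, -9]
dup     [-18, -9, -9]
rot     [-9, -9, -18]
rot     [-9, -18, -9]
dup     [-9, -18, -9, -9]
-       [-9, -18, 0]
drop    [-9, -18]
drop    [-9]
-4      [-9, -4]
drop    [-9]
-4      [-9, -4]
+       [-13]
9       [-13, 9]
/       [-1]
negate  [1]

1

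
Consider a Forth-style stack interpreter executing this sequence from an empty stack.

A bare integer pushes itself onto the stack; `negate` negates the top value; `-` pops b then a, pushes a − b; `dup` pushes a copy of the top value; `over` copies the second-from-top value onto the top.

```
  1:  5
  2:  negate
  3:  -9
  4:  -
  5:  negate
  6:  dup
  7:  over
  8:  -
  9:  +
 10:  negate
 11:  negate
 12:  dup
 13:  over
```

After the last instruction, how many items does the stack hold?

5      → 5
negate → -5
-9     → -5 -9
-      → 4
negate → -4
dup    → -4 -4
over   → -4 -4 -4
-      → -4 0
+      → -4
negate → 4
negate → -4
dup    → -4 -4
over   → -4 -4 -4

3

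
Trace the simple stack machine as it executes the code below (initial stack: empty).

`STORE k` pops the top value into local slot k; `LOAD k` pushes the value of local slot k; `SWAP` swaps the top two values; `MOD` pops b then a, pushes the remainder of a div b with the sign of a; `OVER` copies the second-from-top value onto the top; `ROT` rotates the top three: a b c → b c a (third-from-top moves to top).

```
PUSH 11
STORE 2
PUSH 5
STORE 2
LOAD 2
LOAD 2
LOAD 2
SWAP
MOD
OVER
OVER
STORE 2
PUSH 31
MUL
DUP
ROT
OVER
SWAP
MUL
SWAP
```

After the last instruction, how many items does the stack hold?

4

PUSH 11 -> 11
STORE 2 -> (empty)
PUSH 5  -> 5
STORE 2 -> (empty)
LOAD 2  -> 5
LOAD 2  -> 5 5
LOAD 2  -> 5 5 5
SWAP    -> 5 5 5
MOD     -> 5 0
OVER    -> 5 0 5
OVER    -> 5 0 5 0
STORE 2 -> 5 0 5
PUSH 31 -> 5 0 5 31
MUL     -> 5 0 155
DUP     -> 5 0 155 155
ROT     -> 5 155 155 0
OVER    -> 5 155 155 0 155
SWAP    -> 5 155 155 155 0
MUL     -> 5 155 155 0
SWAP    -> 5 155 0 155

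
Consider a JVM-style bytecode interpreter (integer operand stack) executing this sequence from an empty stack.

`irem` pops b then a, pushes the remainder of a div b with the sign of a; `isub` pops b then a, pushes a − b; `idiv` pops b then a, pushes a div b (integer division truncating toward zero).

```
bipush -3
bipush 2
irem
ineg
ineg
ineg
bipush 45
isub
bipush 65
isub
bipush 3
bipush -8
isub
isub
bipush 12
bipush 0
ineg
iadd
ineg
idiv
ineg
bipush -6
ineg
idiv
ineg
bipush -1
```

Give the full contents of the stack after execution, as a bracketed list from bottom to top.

[1, -1]

bipush -3 : [-3]
bipush 2  : [-3, 2]
irem      : [-1]
ineg      : [1]
ineg      : [-1]
ineg      : [1]
bipush 45 : [1, 45]
isub      : [-44]
bipush 65 : [-44, 65]
isub      : [-109]
bipush 3  : [-109, 3]
bipush -8 : [-109, 3, -8]
isub      : [-109, 11]
isub      : [-120]
bipush 12 : [-120, 12]
bipush 0  : [-120, 12, 0]
ineg      : [-120, 12, 0]
iadd      : [-120, 12]
ineg      : [-120, -12]
idiv      : [10]
ineg      : [-10]
bipush -6 : [-10, -6]
ineg      : [-10, 6]
idiv      : [-1]
ineg      : [1]
bipush -1 : [1, -1]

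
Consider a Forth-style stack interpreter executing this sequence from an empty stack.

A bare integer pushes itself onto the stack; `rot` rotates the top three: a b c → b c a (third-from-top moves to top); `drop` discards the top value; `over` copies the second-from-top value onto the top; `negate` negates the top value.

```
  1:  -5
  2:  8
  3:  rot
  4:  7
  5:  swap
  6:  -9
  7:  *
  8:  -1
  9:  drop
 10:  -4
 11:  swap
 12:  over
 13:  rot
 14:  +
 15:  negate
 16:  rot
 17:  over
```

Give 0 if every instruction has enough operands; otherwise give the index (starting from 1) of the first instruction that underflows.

-5  [-5]
8   [-5, 8]
rot  — needs 3 operands, stack has 2 → underflow

3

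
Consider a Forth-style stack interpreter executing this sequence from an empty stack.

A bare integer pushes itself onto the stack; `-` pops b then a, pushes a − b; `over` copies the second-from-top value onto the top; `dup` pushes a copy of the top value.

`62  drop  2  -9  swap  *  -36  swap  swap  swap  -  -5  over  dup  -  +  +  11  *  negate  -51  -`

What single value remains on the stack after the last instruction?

62     -> 62
drop   -> (empty)
2      -> 2
-9     -> 2 -9
swap   -> -9 2
*      -> -18
-36    -> -18 -36
swap   -> -36 -18
swap   -> -18 -36
swap   -> -36 -18
-      -> -18
-5     -> -18 -5
over   -> -18 -5 -18
dup    -> -18 -5 -18 -18
-      -> -18 -5 0
+      -> -18 -5
+      -> -23
11     -> -23 11
*      -> -253
negate -> 253
-51    -> 253 -51
-      -> 304

304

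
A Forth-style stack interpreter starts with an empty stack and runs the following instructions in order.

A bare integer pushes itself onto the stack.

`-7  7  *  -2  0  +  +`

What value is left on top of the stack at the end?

-7 -> [-7]
7  -> [-7, 7]
*  -> [-49]
-2 -> [-49, -2]
0  -> [-49, -2, 0]
+  -> [-49, -2]
+  -> [-51]

-51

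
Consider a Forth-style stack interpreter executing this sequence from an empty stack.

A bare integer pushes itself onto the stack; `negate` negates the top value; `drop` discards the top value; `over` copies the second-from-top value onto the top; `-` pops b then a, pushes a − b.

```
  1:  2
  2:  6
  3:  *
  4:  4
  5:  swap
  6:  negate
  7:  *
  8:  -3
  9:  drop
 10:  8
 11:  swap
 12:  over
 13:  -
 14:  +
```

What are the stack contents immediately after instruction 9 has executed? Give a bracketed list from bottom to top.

[-48]

2       2
6       2 6
*       12
4       12 4
swap    4 12
negate  4 -12
*       -48
-3      -48 -3
drop    -48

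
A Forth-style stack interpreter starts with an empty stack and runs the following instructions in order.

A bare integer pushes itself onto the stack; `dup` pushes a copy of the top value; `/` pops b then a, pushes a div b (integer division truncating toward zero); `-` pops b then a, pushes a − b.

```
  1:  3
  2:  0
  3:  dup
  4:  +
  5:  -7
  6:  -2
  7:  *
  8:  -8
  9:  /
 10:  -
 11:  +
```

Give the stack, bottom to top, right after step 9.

[3, 0, -1]

3   -> 3
0   -> 3 0
dup -> 3 0 0
+   -> 3 0
-7  -> 3 0 -7
-2  -> 3 0 -7 -2
*   -> 3 0 14
-8  -> 3 0 14 -8
/   -> 3 0 -1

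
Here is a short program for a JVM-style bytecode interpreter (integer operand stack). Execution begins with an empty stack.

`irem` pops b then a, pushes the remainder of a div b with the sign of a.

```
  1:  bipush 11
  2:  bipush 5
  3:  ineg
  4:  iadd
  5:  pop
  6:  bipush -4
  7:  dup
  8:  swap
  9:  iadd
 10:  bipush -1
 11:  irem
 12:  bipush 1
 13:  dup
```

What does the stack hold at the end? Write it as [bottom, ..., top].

[0, 1, 1]

bipush 11 : [11]
bipush 5  : [11, 5]
ineg      : [11, -5]
iadd      : [6]
pop       : []
bipush -4 : [-4]
dup       : [-4, -4]
swap      : [-4, -4]
iadd      : [-8]
bipush -1 : [-8, -1]
irem      : [0]
bipush 1  : [0, 1]
dup       : [0, 1, 1]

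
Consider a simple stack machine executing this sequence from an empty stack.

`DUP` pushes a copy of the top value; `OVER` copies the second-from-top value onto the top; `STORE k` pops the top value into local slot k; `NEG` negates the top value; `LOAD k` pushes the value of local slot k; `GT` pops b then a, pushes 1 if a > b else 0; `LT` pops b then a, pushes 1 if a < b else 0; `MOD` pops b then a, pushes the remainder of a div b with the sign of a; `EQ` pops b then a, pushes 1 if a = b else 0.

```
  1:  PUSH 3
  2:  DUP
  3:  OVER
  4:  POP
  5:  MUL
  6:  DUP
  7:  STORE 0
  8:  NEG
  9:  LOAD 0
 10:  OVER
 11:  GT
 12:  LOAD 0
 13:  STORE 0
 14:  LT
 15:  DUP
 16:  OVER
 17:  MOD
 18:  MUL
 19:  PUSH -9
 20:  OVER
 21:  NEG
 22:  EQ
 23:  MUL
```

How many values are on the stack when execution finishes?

PUSH 3  : 3
DUP     : 3 3
OVER    : 3 3 3
POP     : 3 3
MUL     : 9
DUP     : 9 9
STORE 0 : 9
NEG     : -9
LOAD 0  : -9 9
OVER    : -9 9 -9
GT      : -9 1
LOAD 0  : -9 1 9
STORE 0 : -9 1
LT      : 1
DUP     : 1 1
OVER    : 1 1 1
MOD     : 1 0
MUL     : 0
PUSH -9 : 0 -9
OVER    : 0 -9 0
NEG     : 0 -9 0
EQ      : 0 0
MUL     : 0

1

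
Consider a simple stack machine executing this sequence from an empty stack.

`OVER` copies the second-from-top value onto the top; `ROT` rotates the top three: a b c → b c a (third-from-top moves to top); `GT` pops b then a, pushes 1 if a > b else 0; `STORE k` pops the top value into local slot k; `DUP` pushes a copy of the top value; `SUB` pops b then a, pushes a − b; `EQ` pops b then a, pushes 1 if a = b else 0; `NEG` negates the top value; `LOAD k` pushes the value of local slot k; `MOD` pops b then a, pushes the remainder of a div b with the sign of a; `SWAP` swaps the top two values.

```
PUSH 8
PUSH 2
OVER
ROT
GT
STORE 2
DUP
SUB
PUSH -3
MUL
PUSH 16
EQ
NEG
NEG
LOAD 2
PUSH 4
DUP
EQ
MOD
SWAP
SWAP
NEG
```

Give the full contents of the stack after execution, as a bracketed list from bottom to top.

PUSH 8   [8]
PUSH 2   [8, 2]
OVER     [8, 2, 8]
ROT      [2, 8, 8]
GT       [2, 0]
STORE 2  [2]
DUP      [2, 2]
SUB      [0]
PUSH -3  [0, -3]
MUL      [0]
PUSH 16  [0, 16]
EQ       [0]
NEG      [0]
NEG      [0]
LOAD 2   [0, 0]
PUSH 4   [0, 0, 4]
DUP      [0, 0, 4, 4]
EQ       [0, 0, 1]
MOD      [0, 0]
SWAP     [0, 0]
SWAP     [0, 0]
NEG      [0, 0]

[0, 0]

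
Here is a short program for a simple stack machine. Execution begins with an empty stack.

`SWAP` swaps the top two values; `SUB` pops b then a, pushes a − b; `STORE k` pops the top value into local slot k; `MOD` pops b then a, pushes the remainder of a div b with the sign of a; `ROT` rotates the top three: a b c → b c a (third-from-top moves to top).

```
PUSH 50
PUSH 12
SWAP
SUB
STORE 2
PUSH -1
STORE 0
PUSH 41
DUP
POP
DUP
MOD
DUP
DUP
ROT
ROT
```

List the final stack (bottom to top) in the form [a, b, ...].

PUSH 50 : 50
PUSH 12 : 50 12
SWAP    : 12 50
SUB     : -38
STORE 2 : (empty)
PUSH -1 : -1
STORE 0 : (empty)
PUSH 41 : 41
DUP     : 41 41
POP     : 41
DUP     : 41 41
MOD     : 0
DUP     : 0 0
DUP     : 0 0 0
ROT     : 0 0 0
ROT     : 0 0 0

[0, 0, 0]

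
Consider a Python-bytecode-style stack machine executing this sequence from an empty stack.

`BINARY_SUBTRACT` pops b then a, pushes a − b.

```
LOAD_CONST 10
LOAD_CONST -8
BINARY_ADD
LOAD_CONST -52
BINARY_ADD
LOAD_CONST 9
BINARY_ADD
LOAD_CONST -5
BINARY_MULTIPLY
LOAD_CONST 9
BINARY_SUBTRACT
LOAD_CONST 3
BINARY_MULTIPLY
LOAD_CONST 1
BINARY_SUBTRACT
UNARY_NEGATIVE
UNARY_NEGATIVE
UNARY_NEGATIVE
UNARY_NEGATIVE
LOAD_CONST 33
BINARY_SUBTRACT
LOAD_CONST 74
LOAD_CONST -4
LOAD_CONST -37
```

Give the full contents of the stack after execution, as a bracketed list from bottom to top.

LOAD_CONST 10   -> [10]
LOAD_CONST -8   -> [10, -8]
BINARY_ADD      -> [2]
LOAD_CONST -52  -> [2, -52]
BINARY_ADD      -> [-50]
LOAD_CONST 9    -> [-50, 9]
BINARY_ADD      -> [-41]
LOAD_CONST -5   -> [-41, -5]
BINARY_MULTIPLY -> [205]
LOAD_CONST 9    -> [205, 9]
BINARY_SUBTRACT -> [196]
LOAD_CONST 3    -> [196, 3]
BINARY_MULTIPLY -> [588]
LOAD_CONST 1    -> [588, 1]
BINARY_SUBTRACT -> [587]
UNARY_NEGATIVE  -> [-587]
UNARY_NEGATIVE  -> [587]
UNARY_NEGATIVE  -> [-587]
UNARY_NEGATIVE  -> [587]
LOAD_CONST 33   -> [587, 33]
BINARY_SUBTRACT -> [554]
LOAD_CONST 74   -> [554, 74]
LOAD_CONST -4   -> [554, 74, -4]
LOAD_CONST -37  -> [554, 74, -4, -37]

[554, 74, -4, -37]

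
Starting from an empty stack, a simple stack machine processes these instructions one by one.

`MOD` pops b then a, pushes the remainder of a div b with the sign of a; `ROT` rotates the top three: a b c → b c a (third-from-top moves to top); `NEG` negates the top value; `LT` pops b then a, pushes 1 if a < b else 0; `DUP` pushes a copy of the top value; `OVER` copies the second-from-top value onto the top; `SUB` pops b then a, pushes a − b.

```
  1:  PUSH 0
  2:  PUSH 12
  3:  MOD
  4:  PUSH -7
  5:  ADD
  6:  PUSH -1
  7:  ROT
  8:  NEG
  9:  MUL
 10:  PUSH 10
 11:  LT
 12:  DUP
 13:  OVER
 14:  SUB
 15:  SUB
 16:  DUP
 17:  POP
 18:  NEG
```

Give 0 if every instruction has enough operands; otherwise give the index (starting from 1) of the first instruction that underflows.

PUSH 0  : [0]
PUSH 12 : [0, 12]
MOD     : [0]
PUSH -7 : [0, -7]
ADD     : [-7]
PUSH -1 : [-7, -1]
ROT  — needs 3 operands, stack has 2 → underflow

7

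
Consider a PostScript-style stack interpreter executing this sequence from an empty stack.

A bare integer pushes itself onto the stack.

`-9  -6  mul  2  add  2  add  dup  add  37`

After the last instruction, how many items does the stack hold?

2

-9  -> [-9]
-6  -> [-9, -6]
mul -> [54]
2   -> [54, 2]
add -> [56]
2   -> [56, 2]
add -> [58]
dup -> [58, 58]
add -> [116]
37  -> [116, 37]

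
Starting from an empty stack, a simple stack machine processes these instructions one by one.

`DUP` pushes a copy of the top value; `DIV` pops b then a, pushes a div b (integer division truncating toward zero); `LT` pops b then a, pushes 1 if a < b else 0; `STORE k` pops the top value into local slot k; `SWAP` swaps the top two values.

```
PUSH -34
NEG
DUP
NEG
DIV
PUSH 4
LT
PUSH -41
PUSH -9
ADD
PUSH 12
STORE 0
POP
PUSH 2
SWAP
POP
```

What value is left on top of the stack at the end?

2

PUSH -34  [-34]
NEG       [34]
DUP       [34, 34]
NEG       [34, -34]
DIV       [-1]
PUSH 4    [-1, 4]
LT        [1]
PUSH -41  [1, -41]
PUSH -9   [1, -41, -9]
ADD       [1, -50]
PUSH 12   [1, -50, 12]
STORE 0   [1, -50]
POP       [1]
PUSH 2    [1, 2]
SWAP      [2, 1]
POP       [2]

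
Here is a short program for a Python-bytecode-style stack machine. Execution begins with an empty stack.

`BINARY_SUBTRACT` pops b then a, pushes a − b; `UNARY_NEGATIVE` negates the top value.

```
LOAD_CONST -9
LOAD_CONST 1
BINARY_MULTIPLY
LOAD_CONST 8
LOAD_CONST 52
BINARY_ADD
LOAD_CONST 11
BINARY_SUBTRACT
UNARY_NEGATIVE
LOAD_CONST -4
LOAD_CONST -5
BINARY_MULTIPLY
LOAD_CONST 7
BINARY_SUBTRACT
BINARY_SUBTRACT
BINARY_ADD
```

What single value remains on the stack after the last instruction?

-71

LOAD_CONST -9   -> -9
LOAD_CONST 1    -> -9 1
BINARY_MULTIPLY -> -9
LOAD_CONST 8    -> -9 8
LOAD_CONST 52   -> -9 8 52
BINARY_ADD      -> -9 60
LOAD_CONST 11   -> -9 60 11
BINARY_SUBTRACT -> -9 49
UNARY_NEGATIVE  -> -9 -49
LOAD_CONST -4   -> -9 -49 -4
LOAD_CONST -5   -> -9 -49 -4 -5
BINARY_MULTIPLY -> -9 -49 20
LOAD_CONST 7    -> -9 -49 20 7
BINARY_SUBTRACT -> -9 -49 13
BINARY_SUBTRACT -> -9 -62
BINARY_ADD      -> -71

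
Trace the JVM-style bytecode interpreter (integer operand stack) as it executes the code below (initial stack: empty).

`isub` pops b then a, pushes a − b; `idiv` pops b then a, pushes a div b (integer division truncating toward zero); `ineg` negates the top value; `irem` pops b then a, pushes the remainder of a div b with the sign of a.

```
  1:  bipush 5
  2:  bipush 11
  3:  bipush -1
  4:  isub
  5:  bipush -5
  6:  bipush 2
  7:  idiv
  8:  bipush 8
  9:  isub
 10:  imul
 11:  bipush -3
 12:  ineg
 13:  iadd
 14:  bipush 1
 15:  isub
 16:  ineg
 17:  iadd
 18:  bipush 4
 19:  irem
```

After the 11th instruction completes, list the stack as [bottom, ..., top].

[5, -120, -3]

bipush 5  → [5]
bipush 11 → [5, 11]
bipush -1 → [5, 11, -1]
isub      → [5, 12]
bipush -5 → [5, 12, -5]
bipush 2  → [5, 12, -5, 2]
idiv      → [5, 12, -2]
bipush 8  → [5, 12, -2, 8]
isub      → [5, 12, -10]
imul      → [5, -120]
bipush -3 → [5, -120, -3]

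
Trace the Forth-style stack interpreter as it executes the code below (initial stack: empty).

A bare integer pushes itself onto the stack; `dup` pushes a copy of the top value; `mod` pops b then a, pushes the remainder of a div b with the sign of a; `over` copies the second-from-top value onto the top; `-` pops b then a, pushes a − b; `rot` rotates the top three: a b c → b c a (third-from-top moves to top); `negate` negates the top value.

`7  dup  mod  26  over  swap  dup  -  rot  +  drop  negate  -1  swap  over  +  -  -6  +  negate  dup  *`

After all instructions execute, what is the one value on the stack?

7      -> 7
dup    -> 7 7
mod    -> 0
26     -> 0 26
over   -> 0 26 0
swap   -> 0 0 26
dup    -> 0 0 26 26
-      -> 0 0 0
rot    -> 0 0 0
+      -> 0 0
drop   -> 0
negate -> 0
-1     -> 0 -1
swap   -> -1 0
over   -> -1 0 -1
+      -> -1 -1
-      -> 0
-6     -> 0 -6
+      -> -6
negate -> 6
dup    -> 6 6
*      -> 36

36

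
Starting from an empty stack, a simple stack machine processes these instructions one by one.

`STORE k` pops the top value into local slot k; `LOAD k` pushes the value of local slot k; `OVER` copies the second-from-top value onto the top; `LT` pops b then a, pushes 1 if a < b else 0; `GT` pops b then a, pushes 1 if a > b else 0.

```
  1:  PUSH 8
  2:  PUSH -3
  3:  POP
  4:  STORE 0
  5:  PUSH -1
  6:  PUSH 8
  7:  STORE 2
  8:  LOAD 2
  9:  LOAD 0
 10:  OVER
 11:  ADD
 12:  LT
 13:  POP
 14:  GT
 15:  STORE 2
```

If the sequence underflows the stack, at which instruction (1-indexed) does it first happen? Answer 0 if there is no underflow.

PUSH 8   8
PUSH -3  8 -3
POP      8
STORE 0  (empty)
PUSH -1  -1
PUSH 8   -1 8
STORE 2  -1
LOAD 2   -1 8
LOAD 0   -1 8 8
OVER     -1 8 8 8
ADD      -1 8 16
LT       -1 1
POP      -1
GT  — needs 2 operands, stack has 1 → underflow

14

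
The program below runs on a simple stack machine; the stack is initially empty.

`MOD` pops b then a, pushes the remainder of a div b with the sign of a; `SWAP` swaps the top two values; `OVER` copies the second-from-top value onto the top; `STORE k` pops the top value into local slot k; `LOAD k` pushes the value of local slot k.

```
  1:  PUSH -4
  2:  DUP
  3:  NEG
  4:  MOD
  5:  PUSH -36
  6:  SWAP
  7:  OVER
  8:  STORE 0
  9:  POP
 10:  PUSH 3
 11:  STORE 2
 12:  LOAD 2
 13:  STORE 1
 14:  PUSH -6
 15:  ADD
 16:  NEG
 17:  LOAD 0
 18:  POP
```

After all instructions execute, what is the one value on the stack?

PUSH -4  -> [-4]
DUP      -> [-4, -4]
NEG      -> [-4, 4]
MOD      -> [0]
PUSH -36 -> [0, -36]
SWAP     -> [-36, 0]
OVER     -> [-36, 0, -36]
STORE 0  -> [-36, 0]
POP      -> [-36]
PUSH 3   -> [-36, 3]
STORE 2  -> [-36]
LOAD 2   -> [-36, 3]
STORE 1  -> [-36]
PUSH -6  -> [-36, -6]
ADD      -> [-42]
NEG      -> [42]
LOAD 0   -> [42, -36]
POP      -> [42]

42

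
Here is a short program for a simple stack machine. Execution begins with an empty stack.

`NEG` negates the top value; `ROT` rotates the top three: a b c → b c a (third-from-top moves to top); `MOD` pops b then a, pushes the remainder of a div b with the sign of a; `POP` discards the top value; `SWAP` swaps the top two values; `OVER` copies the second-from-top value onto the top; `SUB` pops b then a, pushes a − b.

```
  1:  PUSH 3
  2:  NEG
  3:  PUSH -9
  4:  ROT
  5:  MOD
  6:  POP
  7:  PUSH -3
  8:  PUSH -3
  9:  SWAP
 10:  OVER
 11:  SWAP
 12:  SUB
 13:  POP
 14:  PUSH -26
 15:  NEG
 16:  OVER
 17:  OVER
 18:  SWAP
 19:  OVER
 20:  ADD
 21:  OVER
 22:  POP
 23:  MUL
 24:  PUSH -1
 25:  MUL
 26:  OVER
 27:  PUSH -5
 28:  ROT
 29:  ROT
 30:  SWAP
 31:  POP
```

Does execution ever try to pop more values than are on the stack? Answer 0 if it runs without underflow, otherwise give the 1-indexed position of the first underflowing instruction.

PUSH 3   3
NEG      -3
PUSH -9  -3 -9
ROT  — needs 3 operands, stack has 2 → underflow

4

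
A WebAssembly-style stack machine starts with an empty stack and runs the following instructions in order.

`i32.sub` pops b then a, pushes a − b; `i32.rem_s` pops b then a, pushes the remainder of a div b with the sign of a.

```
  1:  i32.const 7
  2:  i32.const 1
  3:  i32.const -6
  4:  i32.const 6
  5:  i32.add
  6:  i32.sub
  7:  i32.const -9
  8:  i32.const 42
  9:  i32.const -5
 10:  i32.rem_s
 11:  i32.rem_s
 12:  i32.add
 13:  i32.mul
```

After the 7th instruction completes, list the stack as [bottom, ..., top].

i32.const 7  : [7]
i32.const 1  : [7, 1]
i32.const -6 : [7, 1, -6]
i32.const 6  : [7, 1, -6, 6]
i32.add      : [7, 1, 0]
i32.sub      : [7, 1]
i32.const -9 : [7, 1, -9]

[7, 1, -9]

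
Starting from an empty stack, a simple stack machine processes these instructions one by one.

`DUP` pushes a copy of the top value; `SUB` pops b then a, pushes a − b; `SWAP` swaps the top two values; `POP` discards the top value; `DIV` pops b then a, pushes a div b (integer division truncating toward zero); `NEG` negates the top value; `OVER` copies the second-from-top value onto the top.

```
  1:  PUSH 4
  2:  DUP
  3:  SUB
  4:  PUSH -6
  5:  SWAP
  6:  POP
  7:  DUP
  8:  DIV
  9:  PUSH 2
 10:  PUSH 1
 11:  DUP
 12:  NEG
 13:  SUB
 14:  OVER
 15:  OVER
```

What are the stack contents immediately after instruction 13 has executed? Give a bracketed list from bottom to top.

PUSH 4   4
DUP      4 4
SUB      0
PUSH -6  0 -6
SWAP     -6 0
POP      -6
DUP      -6 -6
DIV      1
PUSH 2   1 2
PUSH 1   1 2 1
DUP      1 2 1 1
NEG      1 2 1 -1
SUB      1 2 2

[1, 2, 2]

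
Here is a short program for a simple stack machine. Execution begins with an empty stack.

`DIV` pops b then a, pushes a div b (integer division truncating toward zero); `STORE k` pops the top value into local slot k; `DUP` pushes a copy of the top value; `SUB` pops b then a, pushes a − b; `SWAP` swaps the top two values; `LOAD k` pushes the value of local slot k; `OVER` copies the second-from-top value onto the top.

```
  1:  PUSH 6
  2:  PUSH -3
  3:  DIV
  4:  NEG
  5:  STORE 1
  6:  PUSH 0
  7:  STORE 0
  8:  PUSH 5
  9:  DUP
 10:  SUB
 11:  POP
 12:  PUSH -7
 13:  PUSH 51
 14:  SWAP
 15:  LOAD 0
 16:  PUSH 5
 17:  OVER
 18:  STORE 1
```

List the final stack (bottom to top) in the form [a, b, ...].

[51, -7, 0, 5]

PUSH 6  : 6
PUSH -3 : 6 -3
DIV     : -2
NEG     : 2
STORE 1 : (empty)
PUSH 0  : 0
STORE 0 : (empty)
PUSH 5  : 5
DUP     : 5 5
SUB     : 0
POP     : (empty)
PUSH -7 : -7
PUSH 51 : -7 51
SWAP    : 51 -7
LOAD 0  : 51 -7 0
PUSH 5  : 51 -7 0 5
OVER    : 51 -7 0 5 0
STORE 1 : 51 -7 0 5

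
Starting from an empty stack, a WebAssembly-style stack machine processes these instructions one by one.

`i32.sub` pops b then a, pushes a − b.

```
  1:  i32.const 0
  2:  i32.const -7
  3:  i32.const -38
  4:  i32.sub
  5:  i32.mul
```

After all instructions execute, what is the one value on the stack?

i32.const 0   : 0
i32.const -7  : 0 -7
i32.const -38 : 0 -7 -38
i32.sub       : 0 31
i32.mul       : 0

0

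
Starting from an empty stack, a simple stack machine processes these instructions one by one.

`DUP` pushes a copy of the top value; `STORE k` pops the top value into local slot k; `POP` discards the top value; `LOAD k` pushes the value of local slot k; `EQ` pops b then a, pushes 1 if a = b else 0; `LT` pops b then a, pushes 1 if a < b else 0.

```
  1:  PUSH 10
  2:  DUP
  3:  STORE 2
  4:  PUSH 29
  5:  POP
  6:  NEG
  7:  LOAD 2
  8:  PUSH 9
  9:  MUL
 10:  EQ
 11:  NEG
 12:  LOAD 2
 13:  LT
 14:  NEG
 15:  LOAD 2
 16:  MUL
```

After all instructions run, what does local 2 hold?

PUSH 10 -> [10]
DUP     -> [10, 10]
STORE 2 -> [10]
PUSH 29 -> [10, 29]
POP     -> [10]
NEG     -> [-10]
LOAD 2  -> [-10, 10]
PUSH 9  -> [-10, 10, 9]
MUL     -> [-10, 90]
EQ      -> [0]
NEG     -> [0]
LOAD 2  -> [0, 10]
LT      -> [1]
NEG     -> [-1]
LOAD 2  -> [-1, 10]
MUL     -> [-10]

10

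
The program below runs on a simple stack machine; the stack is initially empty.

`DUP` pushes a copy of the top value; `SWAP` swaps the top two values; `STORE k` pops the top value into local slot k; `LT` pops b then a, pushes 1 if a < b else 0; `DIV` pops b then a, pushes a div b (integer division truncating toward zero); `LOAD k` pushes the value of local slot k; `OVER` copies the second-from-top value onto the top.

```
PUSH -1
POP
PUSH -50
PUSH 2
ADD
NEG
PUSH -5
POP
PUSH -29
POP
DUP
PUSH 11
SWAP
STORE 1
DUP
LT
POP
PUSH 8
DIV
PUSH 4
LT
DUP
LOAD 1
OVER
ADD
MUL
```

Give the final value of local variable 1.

PUSH -1  : -1
POP      : (empty)
PUSH -50 : -50
PUSH 2   : -50 2
ADD      : -48
NEG      : 48
PUSH -5  : 48 -5
POP      : 48
PUSH -29 : 48 -29
POP      : 48
DUP      : 48 48
PUSH 11  : 48 48 11
SWAP     : 48 11 48
STORE 1  : 48 11
DUP      : 48 11 11
LT       : 48 0
POP      : 48
PUSH 8   : 48 8
DIV      : 6
PUSH 4   : 6 4
LT       : 0
DUP      : 0 0
LOAD 1   : 0 0 48
OVER     : 0 0 48 0
ADD      : 0 0 48
MUL      : 0 0

48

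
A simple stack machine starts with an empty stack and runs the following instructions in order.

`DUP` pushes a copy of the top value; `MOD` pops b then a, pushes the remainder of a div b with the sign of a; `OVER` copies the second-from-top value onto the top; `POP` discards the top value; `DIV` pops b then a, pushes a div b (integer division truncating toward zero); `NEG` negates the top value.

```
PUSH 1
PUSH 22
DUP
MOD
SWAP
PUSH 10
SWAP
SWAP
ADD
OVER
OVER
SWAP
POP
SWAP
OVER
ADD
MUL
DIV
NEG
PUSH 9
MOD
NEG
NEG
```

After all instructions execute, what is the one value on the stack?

0

PUSH 1  → 1
PUSH 22 → 1 22
DUP     → 1 22 22
MOD     → 1 0
SWAP    → 0 1
PUSH 10 → 0 1 10
SWAP    → 0 10 1
SWAP    → 0 1 10
ADD     → 0 11
OVER    → 0 11 0
OVER    → 0 11 0 11
SWAP    → 0 11 11 0
POP     → 0 11 11
SWAP    → 0 11 11
OVER    → 0 11 11 11
ADD     → 0 11 22
MUL     → 0 242
DIV     → 0
NEG     → 0
PUSH 9  → 0 9
MOD     → 0
NEG     → 0
NEG     → 0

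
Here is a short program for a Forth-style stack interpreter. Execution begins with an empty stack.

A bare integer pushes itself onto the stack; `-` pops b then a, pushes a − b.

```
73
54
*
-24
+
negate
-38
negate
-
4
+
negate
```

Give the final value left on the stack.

3952

73      73
54      73 54
*       3942
-24     3942 -24
+       3918
negate  -3918
-38     -3918 -38
negate  -3918 38
-       -3956
4       -3956 4
+       -3952
negate  3952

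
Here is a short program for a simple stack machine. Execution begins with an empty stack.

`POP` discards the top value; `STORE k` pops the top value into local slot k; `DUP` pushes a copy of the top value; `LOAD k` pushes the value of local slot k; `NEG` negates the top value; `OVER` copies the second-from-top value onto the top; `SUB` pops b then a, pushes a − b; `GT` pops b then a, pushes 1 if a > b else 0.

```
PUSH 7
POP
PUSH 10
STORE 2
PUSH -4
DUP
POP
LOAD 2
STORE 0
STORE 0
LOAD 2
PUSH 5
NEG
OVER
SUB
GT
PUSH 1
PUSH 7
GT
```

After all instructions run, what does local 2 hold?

PUSH 7  → [7]
POP     → []
PUSH 10 → [10]
STORE 2 → []
PUSH -4 → [-4]
DUP     → [-4, -4]
POP     → [-4]
LOAD 2  → [-4, 10]
STORE 0 → [-4]
STORE 0 → []
LOAD 2  → [10]
PUSH 5  → [10, 5]
NEG     → [10, -5]
OVER    → [10, -5, 10]
SUB     → [10, -15]
GT      → [1]
PUSH 1  → [1, 1]
PUSH 7  → [1, 1, 7]
GT      → [1, 0]

10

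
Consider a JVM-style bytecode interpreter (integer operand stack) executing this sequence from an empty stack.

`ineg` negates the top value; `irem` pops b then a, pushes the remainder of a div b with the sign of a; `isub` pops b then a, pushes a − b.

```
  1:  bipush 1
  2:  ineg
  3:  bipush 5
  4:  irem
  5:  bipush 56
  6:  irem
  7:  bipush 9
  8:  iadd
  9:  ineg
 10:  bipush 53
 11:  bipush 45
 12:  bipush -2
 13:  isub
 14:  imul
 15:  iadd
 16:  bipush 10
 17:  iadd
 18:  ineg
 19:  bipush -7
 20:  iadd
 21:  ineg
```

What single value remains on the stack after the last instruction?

bipush 1  → 1
ineg      → -1
bipush 5  → -1 5
irem      → -1
bipush 56 → -1 56
irem      → -1
bipush 9  → -1 9
iadd      → 8
ineg      → -8
bipush 53 → -8 53
bipush 45 → -8 53 45
bipush -2 → -8 53 45 -2
isub      → -8 53 47
imul      → -8 2491
iadd      → 2483
bipush 10 → 2483 10
iadd      → 2493
ineg      → -2493
bipush -7 → -2493 -7
iadd      → -2500
ineg      → 2500

2500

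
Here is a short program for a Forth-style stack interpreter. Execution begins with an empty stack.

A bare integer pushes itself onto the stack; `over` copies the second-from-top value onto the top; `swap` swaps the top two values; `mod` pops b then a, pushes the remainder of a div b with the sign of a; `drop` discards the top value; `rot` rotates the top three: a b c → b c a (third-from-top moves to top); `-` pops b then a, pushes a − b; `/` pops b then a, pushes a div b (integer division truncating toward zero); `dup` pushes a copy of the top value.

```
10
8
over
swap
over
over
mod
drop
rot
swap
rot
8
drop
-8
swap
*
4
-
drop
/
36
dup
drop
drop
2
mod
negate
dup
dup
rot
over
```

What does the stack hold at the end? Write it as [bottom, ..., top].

10      10
8       10 8
over    10 8 10
swap    10 10 8
over    10 10 8 10
over    10 10 8 10 8
mod     10 10 8 2
drop    10 10 8
rot     10 8 10
swap    10 10 8
rot     10 8 10
8       10 8 10 8
drop    10 8 10
-8      10 8 10 -8
swap    10 8 -8 10
*       10 8 -80
4       10 8 -80 4
-       10 8 -84
drop    10 8
/       1
36      1 36
dup     1 36 36
drop    1 36
drop    1
2       1 2
mod     1
negate  -1
dup     -1 -1
dup     -1 -1 -1
rot     -1 -1 -1
over    -1 -1 -1 -1

[-1, -1, -1, -1]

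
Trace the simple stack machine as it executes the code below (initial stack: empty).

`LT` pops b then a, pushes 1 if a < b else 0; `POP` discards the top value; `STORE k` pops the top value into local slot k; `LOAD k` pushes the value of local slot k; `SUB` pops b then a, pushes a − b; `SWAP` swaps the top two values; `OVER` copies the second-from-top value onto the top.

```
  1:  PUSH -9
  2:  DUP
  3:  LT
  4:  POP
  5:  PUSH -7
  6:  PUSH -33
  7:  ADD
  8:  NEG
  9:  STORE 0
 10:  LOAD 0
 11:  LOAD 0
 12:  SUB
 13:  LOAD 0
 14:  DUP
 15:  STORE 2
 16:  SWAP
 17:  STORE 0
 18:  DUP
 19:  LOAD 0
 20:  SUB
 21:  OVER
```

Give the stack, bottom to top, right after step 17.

PUSH -9   [-9]
DUP       [-9, -9]
LT        [0]
POP       []
PUSH -7   [-7]
PUSH -33  [-7, -33]
ADD       [-40]
NEG       [40]
STORE 0   []
LOAD 0    [40]
LOAD 0    [40, 40]
SUB       [0]
LOAD 0    [0, 40]
DUP       [0, 40, 40]
STORE 2   [0, 40]
SWAP      [40, 0]
STORE 0   [40]

[40]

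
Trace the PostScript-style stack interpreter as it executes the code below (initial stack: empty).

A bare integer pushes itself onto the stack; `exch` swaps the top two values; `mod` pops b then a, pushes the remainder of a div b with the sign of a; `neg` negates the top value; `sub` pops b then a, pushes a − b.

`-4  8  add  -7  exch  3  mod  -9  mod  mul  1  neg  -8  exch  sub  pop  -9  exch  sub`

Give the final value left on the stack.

-2

-4    [-4]
8     [-4, 8]
add   [4]
-7    [4, -7]
exch  [-7, 4]
3     [-7, 4, 3]
mod   [-7, 1]
-9    [-7, 1, -9]
mod   [-7, 1]
mul   [-7]
1     [-7, 1]
neg   [-7, -1]
-8    [-7, -1, -8]
exch  [-7, -8, -1]
sub   [-7, -7]
pop   [-7]
-9    [-7, -9]
exch  [-9, -7]
sub   [-2]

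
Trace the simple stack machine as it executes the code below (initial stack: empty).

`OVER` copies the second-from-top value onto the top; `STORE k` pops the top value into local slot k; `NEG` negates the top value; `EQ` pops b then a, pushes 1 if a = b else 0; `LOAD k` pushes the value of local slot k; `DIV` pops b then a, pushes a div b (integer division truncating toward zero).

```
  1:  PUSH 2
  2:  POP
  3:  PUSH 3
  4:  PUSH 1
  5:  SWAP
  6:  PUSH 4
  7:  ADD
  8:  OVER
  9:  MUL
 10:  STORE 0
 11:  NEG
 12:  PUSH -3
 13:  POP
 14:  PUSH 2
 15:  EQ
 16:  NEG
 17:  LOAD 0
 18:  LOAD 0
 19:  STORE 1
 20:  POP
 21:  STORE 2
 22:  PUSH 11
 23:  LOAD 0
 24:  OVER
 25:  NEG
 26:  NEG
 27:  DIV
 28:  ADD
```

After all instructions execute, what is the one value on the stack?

PUSH 2  -> [2]
POP     -> []
PUSH 3  -> [3]
PUSH 1  -> [3, 1]
SWAP    -> [1, 3]
PUSH 4  -> [1, 3, 4]
ADD     -> [1, 7]
OVER    -> [1, 7, 1]
MUL     -> [1, 7]
STORE 0 -> [1]
NEG     -> [-1]
PUSH -3 -> [-1, -3]
POP     -> [-1]
PUSH 2  -> [-1, 2]
EQ      -> [0]
NEG     -> [0]
LOAD 0  -> [0, 7]
LOAD 0  -> [0, 7, 7]
STORE 1 -> [0, 7]
POP     -> [0]
STORE 2 -> []
PUSH 11 -> [11]
LOAD 0  -> [11, 7]
OVER    -> [11, 7, 11]
NEG     -> [11, 7, -11]
NEG     -> [11, 7, 11]
DIV     -> [11, 0]
ADD     -> [11]

11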